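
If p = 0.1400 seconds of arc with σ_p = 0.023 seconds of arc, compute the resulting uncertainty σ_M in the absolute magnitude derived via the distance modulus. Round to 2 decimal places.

σ_M = 0.36 mag

M = m − 5 log₁₀ d + 5 = m + 5 log₁₀ p + 5, so ∂M/∂p = 5/(p ln 10).
σ_M = (5/ln 10) · (σ_p/p) = 2.1715 × 0.023/0.1400 = 2.1715 × 0.16429 = 0.35676.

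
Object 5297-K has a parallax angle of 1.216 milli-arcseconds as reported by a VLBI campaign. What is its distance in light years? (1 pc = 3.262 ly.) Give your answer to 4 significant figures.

2683 light years

p = 1.216 milli-arcseconds = 0.001216 arcsec.
d = 1/p = 1/0.001216 = 822.37 pc.
In light-years: 822.37 × 3.262 = 2682.6 ly.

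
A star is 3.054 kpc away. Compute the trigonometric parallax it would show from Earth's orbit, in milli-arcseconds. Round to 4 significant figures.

d = 3.054 kpc = 3054 pc.
p = 1/d = 1/3054 = 0.00032744 arcsec.
= 0.00032744 × 1000 = 0.32744 mas.

0.3274 mas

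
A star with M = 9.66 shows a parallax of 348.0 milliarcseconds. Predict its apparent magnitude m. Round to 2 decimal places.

m = 6.95

d = 1/p = 1/0.3480″ = 2.8736 pc.
m − M = 5 log₁₀ d − 5 = 5 log₁₀(2.8736) − 5 = 2.2921 − 5 = -2.7079.
m = M + (m − M) = 9.66 + (-2.7079) = 6.95.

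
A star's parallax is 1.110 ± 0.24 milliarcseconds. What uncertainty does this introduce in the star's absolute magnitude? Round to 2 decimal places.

M = m − 5 log₁₀ d + 5 = m + 5 log₁₀ p + 5, so ∂M/∂p = 5/(p ln 10).
σ_M = (5/ln 10) · (σ_p/p) = 2.1715 × 0.24/1.110 = 2.1715 × 0.21622 = 0.46952.

σ_M = 0.47 mag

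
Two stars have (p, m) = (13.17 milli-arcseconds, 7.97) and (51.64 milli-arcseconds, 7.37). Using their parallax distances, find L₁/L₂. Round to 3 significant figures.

d₁ = 1/p₁ = 1/0.01317″ = 75.93 pc; d₂ = 1/p₂ = 1/0.05164″ = 19.365 pc.
M₁ = m₁ − 5 log₁₀ d₁ + 5 = 7.97 − 9.4021 + 5 = 3.5679.
M₂ = 7.37 − 6.4351 + 5 = 5.9349.
L₁/L₂ = 10^(0.4(M₂ − M₁)) = 10^(0.4 × 2.3670) = 10^0.94680 = 8.8471.

L₁/L₂ = 8.85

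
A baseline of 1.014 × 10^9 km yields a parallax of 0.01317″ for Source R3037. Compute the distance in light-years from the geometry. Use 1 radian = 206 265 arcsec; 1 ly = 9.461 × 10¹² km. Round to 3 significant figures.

1680 ly

θ = 0.01317″ = 0.01317/206265 = 6.3850 × 10^-8 rad.
d = B/θ = (1.014 × 10^9) / (6.3850 × 10^-8) = 1.5881 × 10^16 km = (1.5881 × 10^16) / (9.461 × 10^12) ly = 1678.6 ly.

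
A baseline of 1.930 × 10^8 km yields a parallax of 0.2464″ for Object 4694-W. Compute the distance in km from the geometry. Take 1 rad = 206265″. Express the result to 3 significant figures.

1.62 × 10^14 km

θ = 0.2464″ = 0.2464/206265 = 1.1946 × 10^-6 rad.
d = B/θ = (1.930 × 10^8) / (1.1946 × 10^-6) = 1.6156 × 10^14 km.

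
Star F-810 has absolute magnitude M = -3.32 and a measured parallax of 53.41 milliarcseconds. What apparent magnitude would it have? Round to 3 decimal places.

m = -1.958

d = 1/p = 1/0.05341″ = 18.723 pc.
m − M = 5 log₁₀ d − 5 = 5 log₁₀(18.723) − 5 = 6.3619 − 5 = 1.3619.
m = M + (m − M) = -3.32 + 1.3619 = -1.958.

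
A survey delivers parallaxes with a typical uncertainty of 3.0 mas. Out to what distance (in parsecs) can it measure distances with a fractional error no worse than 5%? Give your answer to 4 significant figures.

σ_d/d = σ_p/p, so the condition is σ_p/p ≤ 0.05, i.e. p ≥ σ_p/0.05.
p_min = 3.0/0.05 = 60 mas = 0.06 arcsec.
d_max = 1/p_min = 1/0.06 = 16.667 pc.

16.67 pc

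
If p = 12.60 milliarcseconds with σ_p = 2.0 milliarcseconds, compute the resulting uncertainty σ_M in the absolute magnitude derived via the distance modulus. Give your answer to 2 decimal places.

σ_M = 0.34 mag

M = m − 5 log₁₀ d + 5 = m + 5 log₁₀ p + 5, so ∂M/∂p = 5/(p ln 10).
σ_M = (5/ln 10) · (σ_p/p) = 2.1715 × 2.0/12.60 = 2.1715 × 0.15873 = 0.34468.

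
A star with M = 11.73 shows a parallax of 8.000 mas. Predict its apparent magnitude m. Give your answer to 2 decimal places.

m = 17.21

d = 1/p = 1/0.008000″ = 125 pc.
m − M = 5 log₁₀ d − 5 = 5 log₁₀(125) − 5 = 10.4846 − 5 = 5.4846.
m = M + (m − M) = 11.73 + 5.4846 = 17.21.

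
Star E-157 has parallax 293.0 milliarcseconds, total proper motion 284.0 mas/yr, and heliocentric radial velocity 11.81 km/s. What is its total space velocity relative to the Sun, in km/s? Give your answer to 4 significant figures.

12.67 km/s

d = 1/p = 1/0.2930″ = 3.413 pc.
μ = 284.0 mas/yr = 0.2840 ″/yr.
v_t = 4.740 μ d = 4.740 × 0.2840 × 3.413 = 4.5944 km/s.
v = √(v_r² + v_t²) = √(11.81² + 4.5944²) = √160.585 = 12.672 km/s.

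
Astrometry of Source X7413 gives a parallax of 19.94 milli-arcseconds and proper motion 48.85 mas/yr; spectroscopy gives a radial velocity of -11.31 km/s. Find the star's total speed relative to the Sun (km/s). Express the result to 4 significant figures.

16.21 km/s

d = 1/p = 1/0.01994″ = 50.15 pc.
μ = 48.85 mas/yr = 0.04885 ″/yr.
v_t = 4.740 μ d = 4.740 × 0.04885 × 50.15 = 11.612 km/s.
v = √(v_r² + v_t²) = √((-11.31)² + 11.612²) = √262.755 = 16.21 km/s.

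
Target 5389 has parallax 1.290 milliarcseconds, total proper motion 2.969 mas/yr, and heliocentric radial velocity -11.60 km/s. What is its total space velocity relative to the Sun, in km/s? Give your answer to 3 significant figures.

15.9 km/s

d = 1/p = 1/0.001290″ = 775.19 pc.
μ = 2.969 mas/yr = 0.002969 ″/yr.
v_t = 4.740 μ d = 4.740 × 0.002969 × 775.19 = 10.909 km/s.
v = √(v_r² + v_t²) = √((-11.60)² + 10.909²) = √253.566 = 15.924 km/s.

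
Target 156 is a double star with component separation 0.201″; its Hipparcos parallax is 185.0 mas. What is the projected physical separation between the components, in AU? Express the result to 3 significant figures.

1.09 AU

d = 1/p = 1/0.1850″ = 5.4054 pc.
At distance d (pc), an angle of θ arcsec spans θ·d AU: s = 0.201 × 5.4054 = 1.0865 AU.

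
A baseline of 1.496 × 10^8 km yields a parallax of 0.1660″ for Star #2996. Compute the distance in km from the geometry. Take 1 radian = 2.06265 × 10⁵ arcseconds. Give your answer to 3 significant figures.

θ = 0.1660″ = 0.1660/206265 = 8.0479 × 10^-7 rad.
d = B/θ = (1.496 × 10^8) / (8.0479 × 10^-7) = 1.8589 × 10^14 km.

1.86 × 10^14 km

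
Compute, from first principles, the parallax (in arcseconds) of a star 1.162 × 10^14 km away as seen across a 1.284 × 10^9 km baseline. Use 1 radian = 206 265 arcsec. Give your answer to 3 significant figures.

θ ≈ B/d = (1.284 × 10^9) / (1.162 × 10^14) = 1.1050 × 10^-5 rad.
In arcseconds: 1.1050 × 10^-5 × 206265 = 2.2792″.

2.28 arcsec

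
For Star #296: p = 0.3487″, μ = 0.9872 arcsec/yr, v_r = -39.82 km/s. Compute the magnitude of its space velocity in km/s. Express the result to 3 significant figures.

d = 1/p = 1/0.3487″ = 2.8678 pc.
v_t = 4.740 μ d = 4.740 × 0.9872 × 2.8678 = 13.419 km/s.
v = √(v_r² + v_t²) = √((-39.82)² + 13.419²) = √1765.7 = 42.02 km/s.

42.0 km/s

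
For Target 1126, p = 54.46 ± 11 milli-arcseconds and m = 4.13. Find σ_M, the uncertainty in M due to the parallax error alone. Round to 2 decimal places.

M = m − 5 log₁₀ d + 5 = m + 5 log₁₀ p + 5, so ∂M/∂p = 5/(p ln 10).
σ_M = (5/ln 10) · (σ_p/p) = 2.1715 × 11/54.46 = 2.1715 × 0.20198 = 0.4386.

σ_M = 0.44 mag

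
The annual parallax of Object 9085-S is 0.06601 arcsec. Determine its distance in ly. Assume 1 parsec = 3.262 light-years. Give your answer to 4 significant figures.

49.42 ly

d = 1/p = 1/0.06601 = 15.149 pc.
In light-years: 15.149 × 3.262 = 49.416 ly.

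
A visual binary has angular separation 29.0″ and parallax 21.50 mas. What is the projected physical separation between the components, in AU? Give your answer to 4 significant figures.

d = 1/p = 1/0.02150″ = 46.512 pc.
At distance d (pc), an angle of θ arcsec spans θ·d AU: s = 29.0 × 46.512 = 1348.8 AU.

1349 AU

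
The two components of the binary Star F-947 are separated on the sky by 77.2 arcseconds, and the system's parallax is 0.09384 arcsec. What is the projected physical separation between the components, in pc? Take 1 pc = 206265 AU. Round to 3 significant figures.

0.00399 pc

d = 1/p = 1/0.09384″ = 10.656 pc.
At distance d (pc), an angle of θ arcsec spans θ·d AU: s = 77.2 × 10.656 = 822.64 AU.
= 822.64 / 206265 = 0.0039883 pc.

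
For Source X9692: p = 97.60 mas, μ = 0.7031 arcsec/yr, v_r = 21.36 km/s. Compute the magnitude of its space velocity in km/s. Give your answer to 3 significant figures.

40.3 km/s

d = 1/p = 1/0.09760″ = 10.246 pc.
v_t = 4.740 μ d = 4.740 × 0.7031 × 10.246 = 34.147 km/s.
v = √(v_r² + v_t²) = √(21.36² + 34.147²) = √1622.27 = 40.277 km/s.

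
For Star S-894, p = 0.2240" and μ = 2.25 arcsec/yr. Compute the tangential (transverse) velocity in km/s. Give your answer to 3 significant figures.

47.6 km/s

d = 1/p = 1/0.2240″ = 4.4643 pc.
v_t = 4.74 × μ × d = 4.74 × 2.25 × 4.4643 = 47.612 km/s.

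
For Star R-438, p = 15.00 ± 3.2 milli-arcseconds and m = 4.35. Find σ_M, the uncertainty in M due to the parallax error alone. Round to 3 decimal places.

σ_M = 0.463 mag

M = m − 5 log₁₀ d + 5 = m + 5 log₁₀ p + 5, so ∂M/∂p = 5/(p ln 10).
σ_M = (5/ln 10) · (σ_p/p) = 2.1715 × 3.2/15.00 = 2.1715 × 0.21333 = 0.46325.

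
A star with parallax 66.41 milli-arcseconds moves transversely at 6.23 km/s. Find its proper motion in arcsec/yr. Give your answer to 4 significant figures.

0.08729 arcsec/yr

d = 1/p = 1/0.06641″ = 15.058 pc.
μ = v_t / (4.74 d) = 6.23 / (4.74 × 15.058) = 6.23 / 71.375 = 0.087285 ″/yr.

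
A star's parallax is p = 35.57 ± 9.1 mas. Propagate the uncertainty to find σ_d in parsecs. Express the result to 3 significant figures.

d = 1/p, so σ_d = σ_p / p².
σ_d = 0.00910 / (0.03557)² = 0.00910 / 0.0012652 = 7.1925 pc.

7.19 pc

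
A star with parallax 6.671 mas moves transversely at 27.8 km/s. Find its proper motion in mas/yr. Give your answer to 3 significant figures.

d = 1/p = 1/0.006671″ = 149.9 pc.
μ = v_t / (4.74 d) = 27.8 / (4.74 × 149.9) = 27.8 / 710.53 = 0.039126 ″/yr = 39.126 mas/yr.

39.1 mas/yr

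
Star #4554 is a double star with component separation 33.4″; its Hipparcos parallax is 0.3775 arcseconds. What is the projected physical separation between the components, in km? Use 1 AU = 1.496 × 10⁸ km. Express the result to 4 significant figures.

1.324 × 10^10 km

d = 1/p = 1/0.3775″ = 2.649 pc.
At distance d (pc), an angle of θ arcsec spans θ·d AU: s = 33.4 × 2.649 = 88.477 AU.
= 88.477 × 1.496 × 10⁸ km = 1.3236 × 10^10 km.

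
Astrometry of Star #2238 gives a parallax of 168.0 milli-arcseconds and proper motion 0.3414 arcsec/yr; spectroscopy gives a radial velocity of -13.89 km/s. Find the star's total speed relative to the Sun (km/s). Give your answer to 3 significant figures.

d = 1/p = 1/0.1680″ = 5.9524 pc.
v_t = 4.740 μ d = 4.740 × 0.3414 × 5.9524 = 9.6324 km/s.
v = √(v_r² + v_t²) = √((-13.89)² + 9.6324²) = √285.715 = 16.903 km/s.

16.9 km/s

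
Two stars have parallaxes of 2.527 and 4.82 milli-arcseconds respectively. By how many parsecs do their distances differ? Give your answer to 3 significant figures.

188 pc

d_A = 1/0.002527″ = 395.73 pc; d_B = 1/0.004820″ = 207.47 pc.
|d_B − d_A| = |207.47 − 395.73| = 188.26 pc.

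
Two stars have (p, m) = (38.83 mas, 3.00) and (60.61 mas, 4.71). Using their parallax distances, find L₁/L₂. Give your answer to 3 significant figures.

L₁/L₂ = 11.8

d₁ = 1/p₁ = 1/0.03883″ = 25.753 pc; d₂ = 1/p₂ = 1/0.06061″ = 16.499 pc.
M₁ = m₁ − 5 log₁₀ d₁ + 5 = 3.00 − 7.0541 + 5 = 0.9459.
M₂ = 4.71 − 6.0873 + 5 = 3.6227.
L₁/L₂ = 10^(0.4(M₂ − M₁)) = 10^(0.4 × 2.6768) = 10^1.07072 = 11.768.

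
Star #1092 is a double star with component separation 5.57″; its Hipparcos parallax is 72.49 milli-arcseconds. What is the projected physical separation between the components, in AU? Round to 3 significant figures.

76.8 AU

d = 1/p = 1/0.07249″ = 13.795 pc.
At distance d (pc), an angle of θ arcsec spans θ·d AU: s = 5.57 × 13.795 = 76.838 AU.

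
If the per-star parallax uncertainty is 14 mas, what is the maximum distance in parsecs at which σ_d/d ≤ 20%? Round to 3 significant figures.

σ_d/d = σ_p/p, so the condition is σ_p/p ≤ 0.20, i.e. p ≥ σ_p/0.20.
p_min = 14/0.20 = 70 mas = 0.07 arcsec.
d_max = 1/p_min = 1/0.07 = 14.286 pc.

14.3 pc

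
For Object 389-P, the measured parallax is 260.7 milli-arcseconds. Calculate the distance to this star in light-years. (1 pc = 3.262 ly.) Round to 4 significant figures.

12.51 light years

p = 260.7 milli-arcseconds = 0.2607 arcsec.
d = 1/p = 1/0.2607 = 3.8358 pc.
In light-years: 3.8358 × 3.262 = 12.512 ly.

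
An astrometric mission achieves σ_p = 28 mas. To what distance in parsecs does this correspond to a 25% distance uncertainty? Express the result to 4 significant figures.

σ_d/d = σ_p/p, so the condition is σ_p/p ≤ 0.25, i.e. p ≥ σ_p/0.25.
p_min = 28/0.25 = 112 mas = 0.112 arcsec.
d_max = 1/p_min = 1/0.112 = 8.9286 pc.

8.929 pc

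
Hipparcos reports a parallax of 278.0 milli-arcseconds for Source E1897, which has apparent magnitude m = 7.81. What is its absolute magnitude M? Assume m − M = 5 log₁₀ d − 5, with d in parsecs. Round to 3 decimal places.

M = 10.030

d = 1/p = 1/0.2780″ = 3.5971 pc.
m − M = 5 log₁₀(3.5971) − 5 = 2.7798 − 5 = -2.2202.
M = m − (m − M) = 7.81 − (-2.2202) = 10.030.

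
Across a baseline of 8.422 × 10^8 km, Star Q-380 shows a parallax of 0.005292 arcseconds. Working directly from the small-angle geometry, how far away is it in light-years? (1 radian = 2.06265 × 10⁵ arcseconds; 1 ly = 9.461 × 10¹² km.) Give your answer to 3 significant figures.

θ = 0.005292″ = 0.005292/206265 = 2.5656 × 10^-8 rad.
d = B/θ = (8.422 × 10^8) / (2.5656 × 10^-8) = 3.2827 × 10^16 km = (3.2827 × 10^16) / (9.461 × 10^12) ly = 3469.7 ly.

3470 ly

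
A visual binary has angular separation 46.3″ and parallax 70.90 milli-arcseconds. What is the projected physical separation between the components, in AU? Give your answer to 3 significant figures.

653 AU

d = 1/p = 1/0.07090″ = 14.104 pc.
At distance d (pc), an angle of θ arcsec spans θ·d AU: s = 46.3 × 14.104 = 653.02 AU.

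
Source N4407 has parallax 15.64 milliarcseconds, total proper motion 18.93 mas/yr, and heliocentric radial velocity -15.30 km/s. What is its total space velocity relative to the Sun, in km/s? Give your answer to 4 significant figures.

d = 1/p = 1/0.01564″ = 63.939 pc.
μ = 18.93 mas/yr = 0.01893 ″/yr.
v_t = 4.740 μ d = 4.740 × 0.01893 × 63.939 = 5.7371 km/s.
v = √(v_r² + v_t²) = √((-15.30)² + 5.7371²) = √267.004 = 16.34 km/s.

16.34 km/s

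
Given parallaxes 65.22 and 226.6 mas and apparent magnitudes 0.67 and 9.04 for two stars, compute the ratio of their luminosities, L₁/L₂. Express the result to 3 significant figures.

L₁/L₂ = 26900

d₁ = 1/p₁ = 1/0.06522″ = 15.333 pc; d₂ = 1/p₂ = 1/0.2266″ = 4.4131 pc.
M₁ = m₁ − 5 log₁₀ d₁ + 5 = 0.67 − 5.9281 + 5 = -0.2581.
M₂ = 9.04 − 3.2237 + 5 = 10.8163.
L₁/L₂ = 10^(0.4(M₂ − M₁)) = 10^(0.4 × 11.0744) = 10^4.42976 = 26900.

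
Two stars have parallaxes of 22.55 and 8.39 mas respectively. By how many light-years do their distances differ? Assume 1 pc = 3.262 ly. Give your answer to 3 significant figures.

d_A = 1/0.02255″ = 44.346 pc; d_B = 1/0.008390″ = 119.19 pc.
|d_B − d_A| = |119.19 − 44.346| = 74.844 pc = 74.844 × 3.262 ly = 244.14 ly.

244 ly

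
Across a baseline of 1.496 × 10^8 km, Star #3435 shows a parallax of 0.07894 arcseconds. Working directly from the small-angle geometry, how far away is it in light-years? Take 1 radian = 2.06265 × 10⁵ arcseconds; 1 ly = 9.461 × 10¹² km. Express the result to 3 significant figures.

41.3 ly

θ = 0.07894″ = 0.07894/206265 = 3.8271 × 10^-7 rad.
d = B/θ = (1.496 × 10^8) / (3.8271 × 10^-7) = 3.9090 × 10^14 km = (3.9090 × 10^14) / (9.461 × 10^12) ly = 41.317 ly.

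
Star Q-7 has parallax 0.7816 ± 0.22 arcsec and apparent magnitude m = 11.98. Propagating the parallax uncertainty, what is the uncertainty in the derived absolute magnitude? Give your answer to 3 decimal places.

σ_M = 0.611 mag

M = m − 5 log₁₀ d + 5 = m + 5 log₁₀ p + 5, so ∂M/∂p = 5/(p ln 10).
σ_M = (5/ln 10) · (σ_p/p) = 2.1715 × 0.22/0.7816 = 2.1715 × 0.28147 = 0.61121.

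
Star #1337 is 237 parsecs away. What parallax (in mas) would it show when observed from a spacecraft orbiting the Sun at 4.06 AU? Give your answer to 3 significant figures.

p (arcsec) = B (AU) / d (pc).
p = 4.06 / 237 = 0.017131 arcsec = 17.131 mas.

17.1 mas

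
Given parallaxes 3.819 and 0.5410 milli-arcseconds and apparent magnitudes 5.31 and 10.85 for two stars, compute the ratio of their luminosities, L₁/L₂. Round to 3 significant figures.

L₁/L₂ = 3.30

d₁ = 1/p₁ = 1/0.003819″ = 261.85 pc; d₂ = 1/p₂ = 1/0.0005410″ = 1848.4 pc.
M₁ = m₁ − 5 log₁₀ d₁ + 5 = 5.31 − 12.0903 + 5 = -1.7803.
M₂ = 10.85 − 16.3340 + 5 = -0.4840.
L₁/L₂ = 10^(0.4(M₂ − M₁)) = 10^(0.4 × 1.2963) = 10^0.51852 = 3.3.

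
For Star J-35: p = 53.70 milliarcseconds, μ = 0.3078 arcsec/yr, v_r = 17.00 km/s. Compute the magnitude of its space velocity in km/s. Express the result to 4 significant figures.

32.05 km/s

d = 1/p = 1/0.05370″ = 18.622 pc.
v_t = 4.740 μ d = 4.740 × 0.3078 × 18.622 = 27.169 km/s.
v = √(v_r² + v_t²) = √(17.00² + 27.169²) = √1027.15 = 32.049 km/s.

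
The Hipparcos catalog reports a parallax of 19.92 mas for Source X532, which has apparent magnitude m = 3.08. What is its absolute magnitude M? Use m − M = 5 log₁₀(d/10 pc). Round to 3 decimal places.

d = 1/p = 1/0.01992″ = 50.201 pc.
m − M = 5 log₁₀(50.201) − 5 = 8.5036 − 5 = 3.5036.
M = m − (m − M) = 3.08 − 3.5036 = -0.424.

M = -0.424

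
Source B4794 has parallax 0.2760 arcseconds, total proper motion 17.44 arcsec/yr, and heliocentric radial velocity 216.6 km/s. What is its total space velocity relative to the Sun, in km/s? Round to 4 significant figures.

369.6 km/s

d = 1/p = 1/0.2760″ = 3.6232 pc.
v_t = 4.740 μ d = 4.740 × 17.44 × 3.6232 = 299.51 km/s.
v = √(v_r² + v_t²) = √(216.6² + 299.51²) = √136622 = 369.62 km/s.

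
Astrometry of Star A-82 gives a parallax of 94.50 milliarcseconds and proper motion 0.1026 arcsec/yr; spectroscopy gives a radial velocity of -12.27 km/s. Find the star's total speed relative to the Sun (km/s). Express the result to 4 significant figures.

d = 1/p = 1/0.09450″ = 10.582 pc.
v_t = 4.740 μ d = 4.740 × 0.1026 × 10.582 = 5.1463 km/s.
v = √(v_r² + v_t²) = √((-12.27)² + 5.1463²) = √177.037 = 13.306 km/s.

13.31 km/s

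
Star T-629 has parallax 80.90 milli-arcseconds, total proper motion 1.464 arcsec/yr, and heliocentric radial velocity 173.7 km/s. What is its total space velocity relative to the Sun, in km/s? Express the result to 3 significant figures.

194 km/s

d = 1/p = 1/0.08090″ = 12.361 pc.
v_t = 4.740 μ d = 4.740 × 1.464 × 12.361 = 85.777 km/s.
v = √(v_r² + v_t²) = √(173.7² + 85.777²) = √37529.4 = 193.73 km/s.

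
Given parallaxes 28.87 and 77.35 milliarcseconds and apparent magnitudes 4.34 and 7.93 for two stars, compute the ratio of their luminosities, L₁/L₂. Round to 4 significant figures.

d₁ = 1/p₁ = 1/0.02887″ = 34.638 pc; d₂ = 1/p₂ = 1/0.07735″ = 12.928 pc.
M₁ = m₁ − 5 log₁₀ d₁ + 5 = 4.34 − 7.6978 + 5 = 1.6422.
M₂ = 7.93 − 5.5577 + 5 = 7.3723.
L₁/L₂ = 10^(0.4(M₂ − M₁)) = 10^(0.4 × 5.7301) = 10^2.29204 = 195.9.

L₁/L₂ = 195.9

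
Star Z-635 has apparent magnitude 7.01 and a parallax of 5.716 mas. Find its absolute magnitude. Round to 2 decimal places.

M = 0.80

d = 1/p = 1/0.005716″ = 174.95 pc.
m − M = 5 log₁₀(174.95) − 5 = 11.2146 − 5 = 6.2146.
M = m − (m − M) = 7.01 − 6.2146 = 0.80.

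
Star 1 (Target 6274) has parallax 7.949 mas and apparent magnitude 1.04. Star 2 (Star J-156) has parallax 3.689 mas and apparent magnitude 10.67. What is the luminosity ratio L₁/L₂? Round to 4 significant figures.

d₁ = 1/p₁ = 1/0.007949″ = 125.8 pc; d₂ = 1/p₂ = 1/0.003689″ = 271.08 pc.
M₁ = m₁ − 5 log₁₀ d₁ + 5 = 1.04 − 10.4984 + 5 = -4.4584.
M₂ = 10.67 − 12.1655 + 5 = 3.5045.
L₁/L₂ = 10^(0.4(M₂ − M₁)) = 10^(0.4 × 7.9629) = 10^3.18516 = 1531.7.

L₁/L₂ = 1532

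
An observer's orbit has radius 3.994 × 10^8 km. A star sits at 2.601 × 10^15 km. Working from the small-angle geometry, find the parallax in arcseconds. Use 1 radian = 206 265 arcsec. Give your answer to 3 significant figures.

θ ≈ B/d = (3.994 × 10^8) / (2.601 × 10^15) = 1.5356 × 10^-7 rad.
In arcseconds: 1.5356 × 10^-7 × 206265 = 0.031674″.

0.0317 arcsec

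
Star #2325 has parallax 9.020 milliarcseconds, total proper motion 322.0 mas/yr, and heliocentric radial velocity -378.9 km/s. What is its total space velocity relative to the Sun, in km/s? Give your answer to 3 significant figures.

415 km/s

d = 1/p = 1/0.009020″ = 110.86 pc.
μ = 322.0 mas/yr = 0.3220 ″/yr.
v_t = 4.740 μ d = 4.740 × 0.3220 × 110.86 = 169.2 km/s.
v = √(v_r² + v_t²) = √((-378.9)² + 169.2²) = √172194 = 414.96 km/s.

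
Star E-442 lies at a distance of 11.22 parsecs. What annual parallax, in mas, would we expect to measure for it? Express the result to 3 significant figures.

p = 1/d = 1/11.22 = 0.089127 arcsec.
= 0.089127 × 1000 = 89.127 mas.

89.1 mas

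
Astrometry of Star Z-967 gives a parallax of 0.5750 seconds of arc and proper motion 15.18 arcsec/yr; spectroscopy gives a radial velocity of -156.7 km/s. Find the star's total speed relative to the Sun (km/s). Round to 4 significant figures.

d = 1/p = 1/0.5750″ = 1.7391 pc.
v_t = 4.740 μ d = 4.740 × 15.18 × 1.7391 = 125.13 km/s.
v = √(v_r² + v_t²) = √((-156.7)² + 125.13²) = √40212.4 = 200.53 km/s.

200.5 km/s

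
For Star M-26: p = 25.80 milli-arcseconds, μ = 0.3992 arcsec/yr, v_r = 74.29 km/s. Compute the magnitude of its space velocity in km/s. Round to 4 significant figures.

104.4 km/s

d = 1/p = 1/0.02580″ = 38.76 pc.
v_t = 4.740 μ d = 4.740 × 0.3992 × 38.76 = 73.342 km/s.
v = √(v_r² + v_t²) = √(74.29² + 73.342²) = √10898.1 = 104.39 km/s.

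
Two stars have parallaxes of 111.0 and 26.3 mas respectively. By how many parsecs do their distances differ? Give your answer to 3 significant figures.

29.0 pc

d_A = 1/0.1110″ = 9.009 pc; d_B = 1/0.02630″ = 38.023 pc.
|d_B − d_A| = |38.023 − 9.009| = 29.014 pc.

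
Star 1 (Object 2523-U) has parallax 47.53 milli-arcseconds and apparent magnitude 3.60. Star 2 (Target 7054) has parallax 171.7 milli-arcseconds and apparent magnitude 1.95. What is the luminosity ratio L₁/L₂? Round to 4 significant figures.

L₁/L₂ = 2.855

d₁ = 1/p₁ = 1/0.04753″ = 21.039 pc; d₂ = 1/p₂ = 1/0.1717″ = 5.8241 pc.
M₁ = m₁ − 5 log₁₀ d₁ + 5 = 3.60 − 6.6151 + 5 = 1.9849.
M₂ = 1.95 − 3.8261 + 5 = 3.1239.
L₁/L₂ = 10^(0.4(M₂ − M₁)) = 10^(0.4 × 1.1390) = 10^0.45560 = 2.855.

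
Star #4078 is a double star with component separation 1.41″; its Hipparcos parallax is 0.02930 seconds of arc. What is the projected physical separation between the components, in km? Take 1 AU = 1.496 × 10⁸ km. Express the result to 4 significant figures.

d = 1/p = 1/0.02930″ = 34.13 pc.
At distance d (pc), an angle of θ arcsec spans θ·d AU: s = 1.41 × 34.13 = 48.123 AU.
= 48.123 × 1.496 × 10⁸ km = 7.1992 × 10^9 km.

7.199 × 10^9 km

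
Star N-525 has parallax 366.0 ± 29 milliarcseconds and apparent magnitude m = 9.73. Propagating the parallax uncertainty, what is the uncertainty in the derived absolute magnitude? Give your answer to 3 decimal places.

σ_M = 0.172 mag

M = m − 5 log₁₀ d + 5 = m + 5 log₁₀ p + 5, so ∂M/∂p = 5/(p ln 10).
σ_M = (5/ln 10) · (σ_p/p) = 2.1715 × 29/366.0 = 2.1715 × 0.079235 = 0.17206.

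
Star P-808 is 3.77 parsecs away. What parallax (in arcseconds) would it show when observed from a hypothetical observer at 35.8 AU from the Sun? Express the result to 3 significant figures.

9.50 arcsec

p (arcsec) = B (AU) / d (pc).
p = 35.8 / 3.77 = 9.496 arcsec.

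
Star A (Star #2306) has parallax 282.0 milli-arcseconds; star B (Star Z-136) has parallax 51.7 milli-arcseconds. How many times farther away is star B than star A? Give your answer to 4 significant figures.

5.455

Since d = 1/p, d_B/d_A = p_A/p_B.
= 282.0 / 51.7 = 5.4545.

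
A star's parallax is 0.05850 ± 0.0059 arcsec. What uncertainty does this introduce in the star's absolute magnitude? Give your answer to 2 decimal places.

M = m − 5 log₁₀ d + 5 = m + 5 log₁₀ p + 5, so ∂M/∂p = 5/(p ln 10).
σ_M = (5/ln 10) · (σ_p/p) = 2.1715 × 0.0059/0.05850 = 2.1715 × 0.10085 = 0.219.

σ_M = 0.22 mag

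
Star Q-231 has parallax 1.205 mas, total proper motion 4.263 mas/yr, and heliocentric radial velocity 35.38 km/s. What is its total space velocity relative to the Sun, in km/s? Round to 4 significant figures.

39.15 km/s

d = 1/p = 1/0.001205″ = 829.88 pc.
μ = 4.263 mas/yr = 0.004263 ″/yr.
v_t = 4.740 μ d = 4.740 × 0.004263 × 829.88 = 16.769 km/s.
v = √(v_r² + v_t²) = √(35.38² + 16.769²) = √1532.94 = 39.153 km/s.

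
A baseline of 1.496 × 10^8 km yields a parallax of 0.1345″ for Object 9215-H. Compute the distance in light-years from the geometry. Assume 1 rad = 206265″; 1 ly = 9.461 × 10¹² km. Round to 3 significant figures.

24.2 ly

θ = 0.1345″ = 0.1345/206265 = 6.5207 × 10^-7 rad.
d = B/θ = (1.496 × 10^8) / (6.5207 × 10^-7) = 2.2942 × 10^14 km = (2.2942 × 10^14) / (9.461 × 10^12) ly = 24.249 ly.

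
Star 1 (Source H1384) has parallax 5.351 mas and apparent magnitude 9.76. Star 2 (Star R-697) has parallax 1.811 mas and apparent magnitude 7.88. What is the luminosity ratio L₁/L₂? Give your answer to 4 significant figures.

L₁/L₂ = 0.02028

d₁ = 1/p₁ = 1/0.005351″ = 186.88 pc; d₂ = 1/p₂ = 1/0.001811″ = 552.18 pc.
M₁ = m₁ − 5 log₁₀ d₁ + 5 = 9.76 − 11.3578 + 5 = 3.4022.
M₂ = 7.88 − 13.7104 + 5 = -0.8304.
L₁/L₂ = 10^(0.4(M₂ − M₁)) = 10^(0.4 × (-4.2326)) = 10^(-1.69304) = 0.020275.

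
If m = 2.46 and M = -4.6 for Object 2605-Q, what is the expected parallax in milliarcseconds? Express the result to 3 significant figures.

m − M = 2.46 − (-4.6) = 7.06.
d = 10^((m−M)/5 + 1) = 10^2.412 = 258.23 pc.
p = 1/d = 1/258.23 = 0.0038725 arcsec = 3.8725 mas.

3.87 mas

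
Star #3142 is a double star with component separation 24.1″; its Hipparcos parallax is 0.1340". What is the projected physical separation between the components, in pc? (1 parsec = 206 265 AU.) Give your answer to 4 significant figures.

d = 1/p = 1/0.1340″ = 7.4627 pc.
At distance d (pc), an angle of θ arcsec spans θ·d AU: s = 24.1 × 7.4627 = 179.85 AU.
= 179.85 / 206265 = 0.00087194 pc.

0.0008719 pc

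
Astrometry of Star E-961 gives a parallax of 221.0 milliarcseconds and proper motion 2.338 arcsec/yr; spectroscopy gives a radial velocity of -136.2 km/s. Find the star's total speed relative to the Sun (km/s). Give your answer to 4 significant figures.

d = 1/p = 1/0.2210″ = 4.5249 pc.
v_t = 4.740 μ d = 4.740 × 2.338 × 4.5249 = 50.145 km/s.
v = √(v_r² + v_t²) = √((-136.2)² + 50.145²) = √21065 = 145.14 km/s.

145.1 km/s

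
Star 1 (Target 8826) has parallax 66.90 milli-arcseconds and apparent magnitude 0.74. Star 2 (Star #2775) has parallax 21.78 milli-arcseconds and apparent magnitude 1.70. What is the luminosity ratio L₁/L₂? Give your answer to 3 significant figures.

d₁ = 1/p₁ = 1/0.06690″ = 14.948 pc; d₂ = 1/p₂ = 1/0.02178″ = 45.914 pc.
M₁ = m₁ − 5 log₁₀ d₁ + 5 = 0.74 − 5.8729 + 5 = -0.1329.
M₂ = 1.70 − 8.3097 + 5 = -1.6097.
L₁/L₂ = 10^(0.4(M₂ − M₁)) = 10^(0.4 × (-1.4768)) = 10^(-0.59072) = 0.25661.

L₁/L₂ = 0.257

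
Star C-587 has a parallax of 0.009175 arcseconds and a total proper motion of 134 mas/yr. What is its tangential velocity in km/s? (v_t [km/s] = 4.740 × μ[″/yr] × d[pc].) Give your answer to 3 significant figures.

69.2 km/s

d = 1/p = 1/0.009175″ = 108.99 pc.
μ = 134 mas/yr = 0.134 ″/yr.
v_t = 4.74 × μ × d = 4.74 × 0.134 × 108.99 = 69.226 km/s.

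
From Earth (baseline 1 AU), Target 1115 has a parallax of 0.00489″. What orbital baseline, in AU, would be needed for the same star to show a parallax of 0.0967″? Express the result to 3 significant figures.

19.8 AU

Parallax scales linearly with baseline: p ∝ B, so B = p_target / p_Earth × 1 AU.
B = 0.0967 / 0.00489 = 19.775 AU.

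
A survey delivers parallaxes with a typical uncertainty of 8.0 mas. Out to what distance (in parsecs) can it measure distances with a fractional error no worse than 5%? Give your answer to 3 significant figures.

σ_d/d = σ_p/p, so the condition is σ_p/p ≤ 0.05, i.e. p ≥ σ_p/0.05.
p_min = 8.0/0.05 = 160 mas = 0.16 arcsec.
d_max = 1/p_min = 1/0.16 = 6.25 pc.

6.25 pc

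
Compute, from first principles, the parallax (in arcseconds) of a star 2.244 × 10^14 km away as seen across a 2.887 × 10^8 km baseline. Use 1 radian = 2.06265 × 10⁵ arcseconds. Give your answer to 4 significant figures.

0.2654 arcsec

θ ≈ B/d = (2.887 × 10^8) / (2.244 × 10^14) = 1.2865 × 10^-6 rad.
In arcseconds: 1.2865 × 10^-6 × 206265 = 0.26536″.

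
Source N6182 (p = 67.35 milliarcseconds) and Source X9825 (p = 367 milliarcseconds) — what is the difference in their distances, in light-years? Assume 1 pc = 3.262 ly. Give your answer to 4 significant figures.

39.55 ly

d_A = 1/0.06735″ = 14.848 pc; d_B = 1/0.3670″ = 2.7248 pc.
|d_B − d_A| = |2.7248 − 14.848| = 12.123 pc = 12.123 × 3.262 ly = 39.545 ly.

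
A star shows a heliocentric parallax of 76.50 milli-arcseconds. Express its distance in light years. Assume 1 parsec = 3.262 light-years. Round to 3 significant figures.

42.6 light years

p = 76.50 milli-arcseconds = 0.07650 arcsec.
d = 1/p = 1/0.07650 = 13.072 pc.
In light-years: 13.072 × 3.262 = 42.641 ly.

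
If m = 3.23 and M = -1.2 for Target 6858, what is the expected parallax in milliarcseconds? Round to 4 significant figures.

13.00 mas

m − M = 3.23 − (-1.2) = 4.43.
d = 10^((m−M)/5 + 1) = 10^1.886 = 76.913 pc.
p = 1/d = 1/76.913 = 0.013002 arcsec = 13.002 mas.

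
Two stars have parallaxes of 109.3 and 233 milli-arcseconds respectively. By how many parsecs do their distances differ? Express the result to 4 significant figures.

4.857 pc

d_A = 1/0.1093″ = 9.1491 pc; d_B = 1/0.2330″ = 4.2918 pc.
|d_B − d_A| = |4.2918 − 9.1491| = 4.8573 pc.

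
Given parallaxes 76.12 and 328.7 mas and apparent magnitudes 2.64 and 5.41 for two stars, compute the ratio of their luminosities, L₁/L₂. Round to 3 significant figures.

L₁/L₂ = 239

d₁ = 1/p₁ = 1/0.07612″ = 13.137 pc; d₂ = 1/p₂ = 1/0.3287″ = 3.0423 pc.
M₁ = m₁ − 5 log₁₀ d₁ + 5 = 2.64 − 5.5925 + 5 = 2.0475.
M₂ = 5.41 − 2.4160 + 5 = 7.9940.
L₁/L₂ = 10^(0.4(M₂ − M₁)) = 10^(0.4 × 5.9465) = 10^2.37860 = 239.11.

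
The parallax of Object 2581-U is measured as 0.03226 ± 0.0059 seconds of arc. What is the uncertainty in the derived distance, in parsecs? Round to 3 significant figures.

5.67 pc

d = 1/p, so σ_d = σ_p / p².
σ_d = 0.00590 / (0.03226)² = 0.00590 / 0.0010407 = 5.6693 pc.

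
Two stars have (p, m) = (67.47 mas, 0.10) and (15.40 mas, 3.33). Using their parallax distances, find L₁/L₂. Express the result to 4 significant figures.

L₁/L₂ = 1.021

d₁ = 1/p₁ = 1/0.06747″ = 14.821 pc; d₂ = 1/p₂ = 1/0.01540″ = 64.935 pc.
M₁ = m₁ − 5 log₁₀ d₁ + 5 = 0.10 − 5.8544 + 5 = -0.7544.
M₂ = 3.33 − 9.0624 + 5 = -0.7324.
L₁/L₂ = 10^(0.4(M₂ − M₁)) = 10^(0.4 × 0.0220) = 10^0.00880 = 1.0205.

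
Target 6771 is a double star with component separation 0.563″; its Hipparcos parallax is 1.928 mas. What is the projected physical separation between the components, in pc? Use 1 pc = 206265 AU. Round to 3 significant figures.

0.00142 pc

d = 1/p = 1/0.001928″ = 518.67 pc.
At distance d (pc), an angle of θ arcsec spans θ·d AU: s = 0.563 × 518.67 = 292.01 AU.
= 292.01 / 206265 = 0.0014157 pc.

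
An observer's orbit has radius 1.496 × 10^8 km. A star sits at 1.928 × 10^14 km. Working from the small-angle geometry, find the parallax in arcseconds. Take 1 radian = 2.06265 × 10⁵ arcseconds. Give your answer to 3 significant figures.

0.160 arcsec

θ ≈ B/d = (1.496 × 10^8) / (1.928 × 10^14) = 7.7593 × 10^-7 rad.
In arcseconds: 7.7593 × 10^-7 × 206265 = 0.16005″.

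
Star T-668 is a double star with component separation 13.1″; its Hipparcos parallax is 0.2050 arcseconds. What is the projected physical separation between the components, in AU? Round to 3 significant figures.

d = 1/p = 1/0.2050″ = 4.878 pc.
At distance d (pc), an angle of θ arcsec spans θ·d AU: s = 13.1 × 4.878 = 63.902 AU.

63.9 AU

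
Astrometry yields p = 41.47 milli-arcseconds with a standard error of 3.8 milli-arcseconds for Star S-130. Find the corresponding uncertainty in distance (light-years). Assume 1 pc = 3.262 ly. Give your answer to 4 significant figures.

d = 1/p, so σ_d = σ_p / p².
σ_d = 0.00380 / (0.04147)² = 0.00380 / 0.0017198 = 2.2096 pc = 2.2096 × 3.262 ly = 7.2077 ly.

7.208 ly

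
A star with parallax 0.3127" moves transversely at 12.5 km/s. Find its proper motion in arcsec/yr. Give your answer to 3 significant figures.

d = 1/p = 1/0.3127″ = 3.198 pc.
μ = v_t / (4.74 d) = 12.5 / (4.74 × 3.198) = 12.5 / 15.159 = 0.82459 ″/yr.

0.825 arcsec/yr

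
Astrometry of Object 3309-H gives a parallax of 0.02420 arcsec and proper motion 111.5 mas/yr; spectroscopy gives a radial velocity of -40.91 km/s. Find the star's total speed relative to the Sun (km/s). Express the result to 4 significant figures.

d = 1/p = 1/0.02420″ = 41.322 pc.
μ = 111.5 mas/yr = 0.1115 ″/yr.
v_t = 4.740 μ d = 4.740 × 0.1115 × 41.322 = 21.839 km/s.
v = √(v_r² + v_t²) = √((-40.91)² + 21.839²) = √2150.57 = 46.374 km/s.

46.37 km/s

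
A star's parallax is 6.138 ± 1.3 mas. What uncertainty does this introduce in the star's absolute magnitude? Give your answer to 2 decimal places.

σ_M = 0.46 mag

M = m − 5 log₁₀ d + 5 = m + 5 log₁₀ p + 5, so ∂M/∂p = 5/(p ln 10).
σ_M = (5/ln 10) · (σ_p/p) = 2.1715 × 1.3/6.138 = 2.1715 × 0.2118 = 0.45992.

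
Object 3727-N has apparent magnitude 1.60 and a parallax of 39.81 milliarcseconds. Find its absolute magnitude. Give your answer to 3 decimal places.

M = -0.400

d = 1/p = 1/0.03981″ = 25.119 pc.
m − M = 5 log₁₀(25.119) − 5 = 7.0000 − 5 = 2.0000.
M = m − (m − M) = 1.60 − 2.0000 = -0.400.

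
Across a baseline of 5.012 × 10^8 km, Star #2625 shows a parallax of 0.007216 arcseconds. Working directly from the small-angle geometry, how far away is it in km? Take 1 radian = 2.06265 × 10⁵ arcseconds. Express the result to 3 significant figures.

θ = 0.007216″ = 0.007216/206265 = 3.4984 × 10^-8 rad.
d = B/θ = (5.012 × 10^8) / (3.4984 × 10^-8) = 1.4327 × 10^16 km.

1.43 × 10^16 km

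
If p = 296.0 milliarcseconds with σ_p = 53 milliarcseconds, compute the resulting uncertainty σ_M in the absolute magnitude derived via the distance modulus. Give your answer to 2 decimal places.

σ_M = 0.39 mag

M = m − 5 log₁₀ d + 5 = m + 5 log₁₀ p + 5, so ∂M/∂p = 5/(p ln 10).
σ_M = (5/ln 10) · (σ_p/p) = 2.1715 × 53/296.0 = 2.1715 × 0.17905 = 0.38881.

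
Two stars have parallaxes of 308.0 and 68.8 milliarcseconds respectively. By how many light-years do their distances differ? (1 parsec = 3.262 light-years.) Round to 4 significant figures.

d_A = 1/0.3080″ = 3.2468 pc; d_B = 1/0.06880″ = 14.535 pc.
|d_B − d_A| = |14.535 − 3.2468| = 11.288 pc = 11.288 × 3.262 ly = 36.821 ly.

36.82 ly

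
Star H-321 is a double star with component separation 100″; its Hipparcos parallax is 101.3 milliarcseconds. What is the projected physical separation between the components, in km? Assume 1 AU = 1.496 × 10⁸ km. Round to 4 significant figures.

1.477 × 10^11 km

d = 1/p = 1/0.1013″ = 9.8717 pc.
At distance d (pc), an angle of θ arcsec spans θ·d AU: s = 100 × 9.8717 = 987.17 AU.
= 987.17 × 1.496 × 10⁸ km = 1.4768 × 10^11 km.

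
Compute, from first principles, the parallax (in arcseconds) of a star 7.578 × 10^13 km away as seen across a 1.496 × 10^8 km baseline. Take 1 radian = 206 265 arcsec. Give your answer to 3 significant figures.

θ ≈ B/d = (1.496 × 10^8) / (7.578 × 10^13) = 1.9741 × 10^-6 rad.
In arcseconds: 1.9741 × 10^-6 × 206265 = 0.40719″.

0.407 arcsec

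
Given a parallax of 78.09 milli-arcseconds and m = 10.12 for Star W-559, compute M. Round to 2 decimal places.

d = 1/p = 1/0.07809″ = 12.806 pc.
m − M = 5 log₁₀(12.806) − 5 = 5.5371 − 5 = 0.5371.
M = m − (m − M) = 10.12 − 0.5371 = 9.58.

M = 9.58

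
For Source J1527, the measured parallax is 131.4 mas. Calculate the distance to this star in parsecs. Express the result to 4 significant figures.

7.610 pc

p = 131.4 mas = 0.1314 arcsec.
d = 1/p = 1/0.1314 = 7.6104 pc.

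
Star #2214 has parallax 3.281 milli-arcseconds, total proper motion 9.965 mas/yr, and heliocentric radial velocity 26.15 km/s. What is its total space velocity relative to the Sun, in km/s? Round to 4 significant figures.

29.85 km/s

d = 1/p = 1/0.003281″ = 304.79 pc.
μ = 9.965 mas/yr = 0.009965 ″/yr.
v_t = 4.740 μ d = 4.740 × 0.009965 × 304.79 = 14.396 km/s.
v = √(v_r² + v_t²) = √(26.15² + 14.396²) = √891.067 = 29.851 km/s.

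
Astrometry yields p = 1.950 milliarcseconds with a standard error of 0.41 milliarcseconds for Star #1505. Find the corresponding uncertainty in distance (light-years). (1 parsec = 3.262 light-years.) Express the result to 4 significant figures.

351.7 ly

d = 1/p, so σ_d = σ_p / p².
σ_d = 0.000410 / (0.001950)² = 0.000410 / 0.0000038025 = 107.82 pc = 107.82 × 3.262 ly = 351.71 ly.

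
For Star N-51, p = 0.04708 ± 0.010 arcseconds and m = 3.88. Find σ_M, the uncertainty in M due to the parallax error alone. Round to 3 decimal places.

M = m − 5 log₁₀ d + 5 = m + 5 log₁₀ p + 5, so ∂M/∂p = 5/(p ln 10).
σ_M = (5/ln 10) · (σ_p/p) = 2.1715 × 0.010/0.04708 = 2.1715 × 0.2124 = 0.46123.

σ_M = 0.461 mag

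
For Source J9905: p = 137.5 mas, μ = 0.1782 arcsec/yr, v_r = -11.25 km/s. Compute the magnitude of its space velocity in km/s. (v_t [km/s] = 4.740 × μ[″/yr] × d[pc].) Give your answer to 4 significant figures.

d = 1/p = 1/0.1375″ = 7.2727 pc.
v_t = 4.740 μ d = 4.740 × 0.1782 × 7.2727 = 6.143 km/s.
v = √(v_r² + v_t²) = √((-11.25)² + 6.143²) = √164.299 = 12.818 km/s.

12.82 km/s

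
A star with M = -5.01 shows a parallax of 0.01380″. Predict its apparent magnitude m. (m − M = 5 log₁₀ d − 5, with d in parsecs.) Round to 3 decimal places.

d = 1/p = 1/0.01380″ = 72.464 pc.
m − M = 5 log₁₀ d − 5 = 5 log₁₀(72.464) − 5 = 9.3006 − 5 = 4.3006.
m = M + (m − M) = -5.01 + 4.3006 = -0.709.

m = -0.709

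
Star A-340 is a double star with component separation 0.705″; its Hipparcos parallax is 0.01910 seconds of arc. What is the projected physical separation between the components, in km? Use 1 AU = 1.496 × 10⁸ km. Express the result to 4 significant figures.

5.522 × 10^9 km

d = 1/p = 1/0.01910″ = 52.356 pc.
At distance d (pc), an angle of θ arcsec spans θ·d AU: s = 0.705 × 52.356 = 36.911 AU.
= 36.911 × 1.496 × 10⁸ km = 5.5219 × 10^9 km.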